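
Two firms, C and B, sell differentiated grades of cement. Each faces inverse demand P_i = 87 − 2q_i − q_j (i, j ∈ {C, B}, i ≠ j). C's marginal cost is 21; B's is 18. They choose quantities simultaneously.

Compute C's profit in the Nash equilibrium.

338

Firm C's profit: π = q_C(87 − 2q_C − q_B) − 21q_C.
∂π/∂q_C = 66 − 4q_C − q_B = 0 ⇒ q_C = 16.5 − 0.25q_B.
Similarly q_B = 17.25 − 0.25q_C.
Plugging q_B into C's best response: q_C = 16.5 − 0.25(17.25 − 0.25q_C) ⇒ 0.9375q_C = 12.1875, so q_C = 13.
Then q_B = 17.25 − 0.25·13 = 14.
P_C = 87 − 2·13 − 14 = 47.
Profit = (47 − 21)·13 = 338.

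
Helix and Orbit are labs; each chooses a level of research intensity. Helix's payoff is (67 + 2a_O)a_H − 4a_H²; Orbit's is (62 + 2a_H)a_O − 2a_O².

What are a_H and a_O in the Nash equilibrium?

Expanding Helix's payoff: 67a_H + 2a_Oa_H − 4a_H².
∂π/∂a_H = 67 + 2a_O − 8a_H = 0, so a_H = 8.375 + 0.25a_O.
Likewise for Orbit: a_O = 15.5 + 0.5a_H.
Plugging a_O into Helix's best response: a_H = 8.375 + 0.25(15.5 + 0.5a_H) ⇒ 0.875a_H = 12.25, so a_H = 14.
Then a_O = 15.5 + 0.5·14 = 22.5.

14, 22.5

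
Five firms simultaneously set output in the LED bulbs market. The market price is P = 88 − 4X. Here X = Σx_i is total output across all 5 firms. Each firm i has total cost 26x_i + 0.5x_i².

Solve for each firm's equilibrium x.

A representative firm's profit is π_i = x_i(88 − 4X) − 26x_i − 0.5x_i², with X = x_i + Σ_{j≠i} x_j.
First-order condition: 62 − 9x_i − 4Σ_{j≠i} x_j = 0.
With identical firms, set every x_j = x: then 62 − 9x − 16x = 0, i.e. x = 62/25 = 2.48.

2.48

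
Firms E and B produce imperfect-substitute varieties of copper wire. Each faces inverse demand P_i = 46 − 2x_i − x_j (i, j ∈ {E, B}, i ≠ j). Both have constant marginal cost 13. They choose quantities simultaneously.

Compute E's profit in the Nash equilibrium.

87.12

Firm E's profit: π = x_E(46 − 2x_E − x_B) − 13x_E.
∂π/∂x_E = 33 − 4x_E − x_B = 0 ⇒ x_E = 8.25 − 0.25x_B.
Setting x_E = x_B in the reaction function: x_E = 8.25 − 0.25x_E, so x_E = 8.25 / 1.25 = 6.6.
P_E = 46 − 2·6.6 − 6.6 = 26.2.
Profit = (26.2 − 13)·6.6 = 87.12.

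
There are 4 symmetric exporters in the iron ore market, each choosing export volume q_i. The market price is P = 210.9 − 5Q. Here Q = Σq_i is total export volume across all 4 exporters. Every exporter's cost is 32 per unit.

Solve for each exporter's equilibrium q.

A representative exporter's profit is π_i = q_i(210.9 − 5Q) − 32q_i, with Q = q_i + Σ_{j≠i} q_j.
First-order condition: 178.9 − 10q_i − 5Σ_{j≠i} q_j = 0.
With identical exporters, set every q_j = q: then 178.9 − 10q − 15q = 0, i.e. q = 178.9/25 = 7.156.

7.156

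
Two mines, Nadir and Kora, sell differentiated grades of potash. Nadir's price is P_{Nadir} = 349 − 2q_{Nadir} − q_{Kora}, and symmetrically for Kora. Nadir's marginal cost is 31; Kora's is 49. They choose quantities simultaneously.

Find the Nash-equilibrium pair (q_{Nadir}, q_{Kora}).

Mine Nadir's profit: π = q_{Nadir}(349 − 2q_{Nadir} − q_{Kora}) − 31q_{Nadir}.
∂π/∂q_{Nadir} = 318 − 4q_{Nadir} − q_{Kora} = 0 ⇒ q_{Nadir} = 79.5 − 0.25q_{Kora}.
Similarly q_{Kora} = 75 − 0.25q_{Nadir}.
Substituting the second reaction function into the first: q_{Nadir} = 79.5 − 0.25(75 − 0.25q_{Nadir}), which gives 0.9375q_{Nadir} = 60.75 ⇒ q_{Nadir} = 64.8.
Then q_{Kora} = 75 − 0.25·64.8 = 58.8.

64.8, 58.8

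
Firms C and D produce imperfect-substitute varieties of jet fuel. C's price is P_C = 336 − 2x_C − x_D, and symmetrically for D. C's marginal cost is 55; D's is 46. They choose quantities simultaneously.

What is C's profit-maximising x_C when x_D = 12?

67.25

Firm C's profit: π = x_C(336 − 2x_C − x_D) − 55x_C.
∂π/∂x_C = 281 − 4x_C − x_D = 0 ⇒ x_C = 70.25 − 0.25x_D.
At x_D = 12: x_C = 70.25 − 0.25·12 = 67.25.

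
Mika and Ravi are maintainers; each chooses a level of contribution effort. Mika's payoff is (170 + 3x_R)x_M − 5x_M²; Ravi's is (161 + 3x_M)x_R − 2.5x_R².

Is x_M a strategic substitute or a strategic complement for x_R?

Expanding Mika's payoff: 170x_M + 3x_Rx_M − 5x_M².
∂π/∂x_M = 170 + 3x_R − 10x_M = 0, so x_M = 17 + 0.3x_R.
The best-response slope dx_M/dx_R = 0.3 > 0: the reaction function is upward-sloping, so the choices are strategic complements.

strategic complements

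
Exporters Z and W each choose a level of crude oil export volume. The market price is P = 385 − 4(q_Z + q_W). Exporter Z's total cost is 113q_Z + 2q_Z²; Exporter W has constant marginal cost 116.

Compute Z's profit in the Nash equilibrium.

Exporter Z's profit: π = q_Z(385 − 4(q_Z + q_W)) − 113q_Z − 2q_Z².
∂π/∂q_Z = 272 − 12q_Z − 4q_W = 0, so q_Z = 68/3 − (1/3)q_W.
For W: ∂π/∂q_W = 269 − 8q_W − 4q_Z = 0 ⇒ q_W = 33.625 − 0.5q_Z.
Solving the two reaction functions simultaneously: (1 − (−1/3)(−0.5))q_Z = 68/3 − (1/3)·33.625, so (5/6)q_Z = 275/24 and q_Z = 13.75.
Then q_W = 33.625 − 0.5·13.75 = 26.75.
Price P = 385 − 4·40.5 = 223.
Z's profit: (223 − 113)·13.75 − 2(13.75)² = 1134.375.

1134.375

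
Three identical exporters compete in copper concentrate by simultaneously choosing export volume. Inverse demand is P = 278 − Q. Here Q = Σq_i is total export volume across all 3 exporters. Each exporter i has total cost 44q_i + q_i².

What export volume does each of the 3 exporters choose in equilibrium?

A representative exporter's profit is π_i = q_i(278 − Q) − 44q_i − q_i², with Q = q_i + Σ_{j≠i} q_j.
First-order condition: 234 − 4q_i − Σ_{j≠i} q_j = 0.
With identical exporters, set every q_j = q: then 234 − 4q − 2q = 0, i.e. q = 234/6 = 39.

39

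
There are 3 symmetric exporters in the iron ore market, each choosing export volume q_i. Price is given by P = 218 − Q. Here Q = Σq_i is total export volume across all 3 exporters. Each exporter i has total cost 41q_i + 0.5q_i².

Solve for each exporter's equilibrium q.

A representative exporter's profit is π_i = q_i(218 − Q) − 41q_i − 0.5q_i², with Q = q_i + Σ_{j≠i} q_j.
First-order condition: 177 − 3q_i − Σ_{j≠i} q_j = 0.
Imposing symmetry (q_j = q for all j) turns Σ_{j≠i} q_j into 2q, so 177 = 5q and q = 35.4.

35.4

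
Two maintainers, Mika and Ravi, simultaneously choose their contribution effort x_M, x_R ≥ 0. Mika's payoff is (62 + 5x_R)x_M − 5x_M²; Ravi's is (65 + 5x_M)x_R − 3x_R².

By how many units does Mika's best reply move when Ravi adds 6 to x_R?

Expanding Mika's payoff: 62x_M + 5x_Rx_M − 5x_M².
∂π/∂x_M = 62 + 5x_R − 10x_M = 0, so x_M = 6.2 + 0.5x_R.
The reaction-function slope is 0.5, so a 6-unit rise in x_R moves x_M by 0.5 × 6 = 3. Mika's best response rises — the actions are strategic complements.

3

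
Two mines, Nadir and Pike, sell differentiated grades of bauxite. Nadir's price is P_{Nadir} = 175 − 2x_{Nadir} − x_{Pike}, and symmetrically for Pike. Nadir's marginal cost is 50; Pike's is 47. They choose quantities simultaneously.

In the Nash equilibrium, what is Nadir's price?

Mine Nadir's profit: π = x_{Nadir}(175 − 2x_{Nadir} − x_{Pike}) − 50x_{Nadir}.
∂π/∂x_{Nadir} = 125 − 4x_{Nadir} − x_{Pike} = 0 ⇒ x_{Nadir} = 31.25 − 0.25x_{Pike}.
Similarly x_{Pike} = 32 − 0.25x_{Nadir}.
Substituting the second reaction function into the first: x_{Nadir} = 31.25 − 0.25(32 − 0.25x_{Nadir}), which gives 0.9375x_{Nadir} = 23.25 ⇒ x_{Nadir} = 24.8.
Then x_{Pike} = 32 − 0.25·24.8 = 25.8.
P_{Nadir} = 175 − 2·24.8 − 25.8 = 99.6.

99.6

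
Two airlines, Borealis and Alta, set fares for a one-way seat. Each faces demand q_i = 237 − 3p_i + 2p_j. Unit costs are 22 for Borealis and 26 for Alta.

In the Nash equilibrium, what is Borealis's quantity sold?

163.5

Borealis's profit: π = (p_{Borealis} − 22)(237 − 3p_{Borealis} + 2p_{Alta}).
∂π/∂p_{Borealis} = 303 − 6p_{Borealis} + 2p_{Alta} = 0 ⇒ p_{Borealis} = 50.5 + (1/3)p_{Alta}.
Similarly p_{Alta} = 52.5 + (1/3)p_{Borealis}.
Substituting the second reaction function into the first: p_{Borealis} = 50.5 + (1/3)(52.5 + (1/3)p_{Borealis}), which gives (8/9)p_{Borealis} = 68 ⇒ p_{Borealis} = 76.5.
Then p_{Alta} = 52.5 + (1/3)·76.5 = 78.
q_{Borealis} = 237 − 3·76.5 + 2·78 = 163.5.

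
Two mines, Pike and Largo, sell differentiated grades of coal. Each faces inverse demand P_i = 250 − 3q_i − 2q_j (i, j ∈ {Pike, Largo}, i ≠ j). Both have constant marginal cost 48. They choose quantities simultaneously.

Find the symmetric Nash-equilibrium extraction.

25.25

Mine Pike's profit: π = q_{Pike}(250 − 3q_{Pike} − 2q_{Largo}) − 48q_{Pike}.
∂π/∂q_{Pike} = 202 − 6q_{Pike} − 2q_{Largo} = 0 ⇒ q_{Pike} = 101/3 − (1/3)q_{Largo}.
By symmetry q_{Largo} = q_{Pike}; substituting into the reaction function, (4/3)q_{Pike} = 101/3 and q_{Pike} = 25.25.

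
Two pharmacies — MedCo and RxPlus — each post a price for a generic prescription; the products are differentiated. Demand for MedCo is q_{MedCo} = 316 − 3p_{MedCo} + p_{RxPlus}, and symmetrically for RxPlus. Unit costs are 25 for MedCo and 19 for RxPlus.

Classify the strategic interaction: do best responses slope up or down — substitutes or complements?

MedCo's profit: π = (p_{MedCo} − 25)(316 − 3p_{MedCo} + p_{RxPlus}).
∂π/∂p_{MedCo} = 391 − 6p_{MedCo} + p_{RxPlus} = 0 ⇒ p_{MedCo} = 391/6 + (1/6)p_{RxPlus}.
The best-response slope dp_{MedCo}/dp_{RxPlus} = 1/6 > 0: the reaction function is upward-sloping, so the choices are strategic complements.

strategic complements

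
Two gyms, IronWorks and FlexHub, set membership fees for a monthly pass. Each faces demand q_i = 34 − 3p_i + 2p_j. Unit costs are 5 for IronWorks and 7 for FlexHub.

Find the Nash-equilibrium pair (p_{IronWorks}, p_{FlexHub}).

12.625, 13.375

IronWorks's profit: π = (p_{IronWorks} − 5)(34 − 3p_{IronWorks} + 2p_{FlexHub}).
∂π/∂p_{IronWorks} = 49 − 6p_{IronWorks} + 2p_{FlexHub} = 0 ⇒ p_{IronWorks} = 49/6 + (1/3)p_{FlexHub}.
Similarly p_{FlexHub} = 55/6 + (1/3)p_{IronWorks}.
Substituting the second reaction function into the first: p_{IronWorks} = 49/6 + (1/3)(55/6 + (1/3)p_{IronWorks}), which gives (8/9)p_{IronWorks} = 101/9 ⇒ p_{IronWorks} = 12.625.
Then p_{FlexHub} = 55/6 + (1/3)·12.625 = 13.375.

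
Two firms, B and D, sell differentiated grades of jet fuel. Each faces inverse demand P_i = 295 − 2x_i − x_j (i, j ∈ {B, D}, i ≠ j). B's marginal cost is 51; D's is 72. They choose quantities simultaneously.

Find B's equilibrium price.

Firm B's profit: π = x_B(295 − 2x_B − x_D) − 51x_B.
∂π/∂x_B = 244 − 4x_B − x_D = 0 ⇒ x_B = 61 − 0.25x_D.
Similarly x_D = 55.75 − 0.25x_B.
Substituting the second reaction function into the first: x_B = 61 − 0.25(55.75 − 0.25x_B), which gives 0.9375x_B = 47.0625 ⇒ x_B = 50.2.
Then x_D = 55.75 − 0.25·50.2 = 43.2.
P_B = 295 − 2·50.2 − 43.2 = 151.4.

151.4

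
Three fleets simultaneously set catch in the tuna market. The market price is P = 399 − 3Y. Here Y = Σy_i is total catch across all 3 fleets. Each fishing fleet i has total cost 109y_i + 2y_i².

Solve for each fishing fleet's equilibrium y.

18.125

A representative fishing fleet's profit is π_i = y_i(399 − 3Y) − 109y_i − 2y_i², with Y = y_i + Σ_{j≠i} y_j.
First-order condition: 290 − 10y_i − 3Σ_{j≠i} y_j = 0.
In a symmetric equilibrium every fishing fleet chooses the same y, so Σ_{j≠i} y_j = 2y. The condition becomes 290 − 16y = 0, giving y = 290/16 = 18.125.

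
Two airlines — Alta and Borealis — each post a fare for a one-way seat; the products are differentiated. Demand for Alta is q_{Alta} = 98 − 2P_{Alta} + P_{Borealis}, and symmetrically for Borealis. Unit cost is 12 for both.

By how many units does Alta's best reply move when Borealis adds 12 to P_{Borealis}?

3

Alta's profit: π = (P_{Alta} − 12)(98 − 2P_{Alta} + P_{Borealis}).
∂π/∂P_{Alta} = 122 − 4P_{Alta} + P_{Borealis} = 0 ⇒ P_{Alta} = 30.5 + 0.25P_{Borealis}.
The reaction-function slope is 0.25, so a 12-unit rise in P_{Borealis} moves P_{Alta} by 0.25 × 12 = 3. Alta's best response rises — the actions are strategic complements.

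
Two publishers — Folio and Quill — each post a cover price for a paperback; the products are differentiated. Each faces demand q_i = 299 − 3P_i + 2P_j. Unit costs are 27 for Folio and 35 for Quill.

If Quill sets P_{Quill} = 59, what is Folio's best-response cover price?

Folio's profit: π = (P_{Folio} − 27)(299 − 3P_{Folio} + 2P_{Quill}).
∂π/∂P_{Folio} = 380 − 6P_{Folio} + 2P_{Quill} = 0 ⇒ P_{Folio} = 190/3 + (1/3)P_{Quill}.
At P_{Quill} = 59: P_{Folio} = 190/3 + (1/3)·59 = 83.

83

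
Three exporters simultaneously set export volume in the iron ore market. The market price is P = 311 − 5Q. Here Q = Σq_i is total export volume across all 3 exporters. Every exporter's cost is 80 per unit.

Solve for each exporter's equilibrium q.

11.55

A representative exporter's profit is π_i = q_i(311 − 5Q) − 80q_i, with Q = q_i + Σ_{j≠i} q_j.
First-order condition: 231 − 10q_i − 5Σ_{j≠i} q_j = 0.
Imposing symmetry (q_j = q for all j) turns Σ_{j≠i} q_j into 2q, so 231 = 20q and q = 11.55.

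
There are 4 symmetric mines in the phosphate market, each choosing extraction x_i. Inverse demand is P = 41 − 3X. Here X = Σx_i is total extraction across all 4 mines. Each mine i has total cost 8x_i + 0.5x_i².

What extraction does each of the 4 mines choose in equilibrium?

2.0625

A representative mine's profit is π_i = x_i(41 − 3X) − 8x_i − 0.5x_i², with X = x_i + Σ_{j≠i} x_j.
First-order condition: 33 − 7x_i − 3Σ_{j≠i} x_j = 0.
In a symmetric equilibrium every mine chooses the same x, so Σ_{j≠i} x_j = 3x. The condition becomes 33 − 16x = 0, giving x = 33/16 = 2.0625.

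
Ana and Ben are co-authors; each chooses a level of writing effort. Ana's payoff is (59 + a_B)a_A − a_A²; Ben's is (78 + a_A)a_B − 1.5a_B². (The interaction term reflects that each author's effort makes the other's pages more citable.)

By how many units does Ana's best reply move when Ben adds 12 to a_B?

6

Expanding Ana's payoff: 59a_A + a_Ba_A − a_A².
∂π/∂a_A = 59 + a_B − 2a_A = 0, so a_A = 29.5 + 0.5a_B.
The reaction-function slope is 0.5, so a 12-unit rise in a_B moves a_A by 0.5 × 12 = 6. Ana's best response rises — the actions are strategic complements.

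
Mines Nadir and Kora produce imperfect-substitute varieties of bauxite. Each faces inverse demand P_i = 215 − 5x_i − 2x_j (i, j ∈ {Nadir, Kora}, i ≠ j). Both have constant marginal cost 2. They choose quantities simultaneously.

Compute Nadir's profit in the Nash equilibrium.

1575.3125

Mine Nadir's profit: π = x_{Nadir}(215 − 5x_{Nadir} − 2x_{Kora}) − 2x_{Nadir}.
∂π/∂x_{Nadir} = 213 − 10x_{Nadir} − 2x_{Kora} = 0 ⇒ x_{Nadir} = 21.3 − 0.2x_{Kora}.
By symmetry x_{Kora} = x_{Nadir}; substituting into the reaction function, 1.2x_{Nadir} = 21.3 and x_{Nadir} = 17.75.
P_{Nadir} = 215 − 5·17.75 − 2·17.75 = 90.75.
Profit = (90.75 − 2)·17.75 = 1575.3125.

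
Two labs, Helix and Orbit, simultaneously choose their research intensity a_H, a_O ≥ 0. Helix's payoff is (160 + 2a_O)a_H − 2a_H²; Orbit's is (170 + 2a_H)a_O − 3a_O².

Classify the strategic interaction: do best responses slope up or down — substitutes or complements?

strategic complements

Expanding Helix's payoff: 160a_H + 2a_Oa_H − 2a_H².
∂π/∂a_H = 160 + 2a_O − 4a_H = 0, so a_H = 40 + 0.5a_O.
The best-response slope da_H/da_O = 0.5 > 0: the reaction function is upward-sloping, so the choices are strategic complements.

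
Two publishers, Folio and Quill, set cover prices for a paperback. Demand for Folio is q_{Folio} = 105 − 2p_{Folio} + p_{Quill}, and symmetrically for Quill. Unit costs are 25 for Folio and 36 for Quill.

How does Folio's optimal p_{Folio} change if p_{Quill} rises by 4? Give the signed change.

1

Folio's profit: π = (p_{Folio} − 25)(105 − 2p_{Folio} + p_{Quill}).
∂π/∂p_{Folio} = 155 − 4p_{Folio} + p_{Quill} = 0 ⇒ p_{Folio} = 38.75 + 0.25p_{Quill}.
The reaction-function slope is 0.25, so a 4-unit rise in p_{Quill} moves p_{Folio} by 0.25 × 4 = 1. Folio's best response rises — the actions are strategic complements.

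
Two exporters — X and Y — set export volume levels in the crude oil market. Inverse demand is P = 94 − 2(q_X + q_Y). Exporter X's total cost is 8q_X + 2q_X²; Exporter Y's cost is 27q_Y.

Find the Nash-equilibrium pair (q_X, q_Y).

7.5, 13

Exporter X's profit: π = q_X(94 − 2(q_X + q_Y)) − 8q_X − 2q_X².
∂π/∂q_X = 86 − 8q_X − 2q_Y = 0, so q_X = 10.75 − 0.25q_Y.
For Y: ∂π/∂q_Y = 67 − 4q_Y − 2q_X = 0 ⇒ q_Y = 16.75 − 0.5q_X.
Substituting the second reaction function into the first: q_X = 10.75 − 0.25(16.75 − 0.5q_X), which gives 0.875q_X = 6.5625 ⇒ q_X = 7.5.
Then q_Y = 16.75 − 0.5·7.5 = 13.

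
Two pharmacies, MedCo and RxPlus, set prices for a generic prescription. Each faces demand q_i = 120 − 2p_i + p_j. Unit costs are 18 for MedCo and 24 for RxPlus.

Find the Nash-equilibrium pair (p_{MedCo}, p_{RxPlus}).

MedCo's profit: π = (p_{MedCo} − 18)(120 − 2p_{MedCo} + p_{RxPlus}).
∂π/∂p_{MedCo} = 156 − 4p_{MedCo} + p_{RxPlus} = 0 ⇒ p_{MedCo} = 39 + 0.25p_{RxPlus}.
Similarly p_{RxPlus} = 42 + 0.25p_{MedCo}.
Solving the two reaction functions simultaneously: (1 − (0.25)(0.25))p_{MedCo} = 39 + 0.25·42, so 0.9375p_{MedCo} = 49.5 and p_{MedCo} = 52.8.
Then p_{RxPlus} = 42 + 0.25·52.8 = 55.2.

52.8, 55.2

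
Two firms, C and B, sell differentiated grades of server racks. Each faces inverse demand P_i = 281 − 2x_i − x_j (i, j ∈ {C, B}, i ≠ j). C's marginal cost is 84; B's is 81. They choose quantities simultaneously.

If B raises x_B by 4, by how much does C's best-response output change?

-1

Firm C's profit: π = x_C(281 − 2x_C − x_B) − 84x_C.
∂π/∂x_C = 197 − 4x_C − x_B = 0 ⇒ x_C = 49.25 − 0.25x_B.
The reaction-function slope is −0.25, so a 4-unit rise in x_B moves x_C by −0.25 × 4 = −1. C's best response falls — the actions are strategic substitutes.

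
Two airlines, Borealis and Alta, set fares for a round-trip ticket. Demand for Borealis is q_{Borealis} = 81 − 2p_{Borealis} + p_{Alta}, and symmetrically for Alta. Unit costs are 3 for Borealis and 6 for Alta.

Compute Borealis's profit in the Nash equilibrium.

Borealis's profit: π = (p_{Borealis} − 3)(81 − 2p_{Borealis} + p_{Alta}).
∂π/∂p_{Borealis} = 87 − 4p_{Borealis} + p_{Alta} = 0 ⇒ p_{Borealis} = 21.75 + 0.25p_{Alta}.
Similarly p_{Alta} = 23.25 + 0.25p_{Borealis}.
Substituting the second reaction function into the first: p_{Borealis} = 21.75 + 0.25(23.25 + 0.25p_{Borealis}), which gives 0.9375p_{Borealis} = 27.5625 ⇒ p_{Borealis} = 29.4.
Then p_{Alta} = 23.25 + 0.25·29.4 = 30.6.
q_{Borealis} = 81 − 2·29.4 + 30.6 = 52.8.
Profit = (29.4 − 3)·52.8 = 1393.92.

1393.92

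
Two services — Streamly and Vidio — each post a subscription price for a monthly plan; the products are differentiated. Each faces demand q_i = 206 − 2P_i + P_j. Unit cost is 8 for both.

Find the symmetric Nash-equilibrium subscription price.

74

Streamly's profit: π = (P_{Streamly} − 8)(206 − 2P_{Streamly} + P_{Vidio}).
∂π/∂P_{Streamly} = 222 − 4P_{Streamly} + P_{Vidio} = 0 ⇒ P_{Streamly} = 55.5 + 0.25P_{Vidio}.
By symmetry P_{Vidio} = P_{Streamly}; substituting into the reaction function, 0.75P_{Streamly} = 55.5 and P_{Streamly} = 74.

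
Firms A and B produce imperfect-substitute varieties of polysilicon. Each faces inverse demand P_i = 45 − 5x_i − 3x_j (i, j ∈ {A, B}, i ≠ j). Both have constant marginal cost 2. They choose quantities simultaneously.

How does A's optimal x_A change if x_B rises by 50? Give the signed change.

-15

Firm A's profit: π = x_A(45 − 5x_A − 3x_B) − 2x_A.
∂π/∂x_A = 43 − 10x_A − 3x_B = 0 ⇒ x_A = 4.3 − 0.3x_B.
The reaction-function slope is −0.3, so a 50-unit rise in x_B moves x_A by −0.3 × 50 = −15. A's best response falls — the actions are strategic substitutes.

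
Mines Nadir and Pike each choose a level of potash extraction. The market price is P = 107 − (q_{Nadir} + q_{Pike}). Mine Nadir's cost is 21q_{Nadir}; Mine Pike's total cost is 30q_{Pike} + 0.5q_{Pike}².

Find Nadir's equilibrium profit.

Mine Nadir's profit: π = q_{Nadir}(107 − (q_{Nadir} + q_{Pike})) − 21q_{Nadir}.
∂π/∂q_{Nadir} = 86 − 2q_{Nadir} − q_{Pike} = 0, so q_{Nadir} = 43 − 0.5q_{Pike}.
For Pike: ∂π/∂q_{Pike} = 77 − 3q_{Pike} − q_{Nadir} = 0 ⇒ q_{Pike} = 77/3 − (1/3)q_{Nadir}.
Substituting the second reaction function into the first: q_{Nadir} = 43 − 0.5(77/3 − (1/3)q_{Nadir}), which gives (5/6)q_{Nadir} = 181/6 ⇒ q_{Nadir} = 36.2.
Then q_{Pike} = 77/3 − (1/3)·36.2 = 13.6.
Price P = 107 − 49.8 = 57.2.
Nadir's profit: (57.2 − 21)·36.2 = 1310.44.

1310.44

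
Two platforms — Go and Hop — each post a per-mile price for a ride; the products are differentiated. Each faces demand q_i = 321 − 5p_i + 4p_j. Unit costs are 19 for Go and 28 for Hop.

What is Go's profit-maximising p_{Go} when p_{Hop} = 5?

Go's profit: π = (p_{Go} − 19)(321 − 5p_{Go} + 4p_{Hop}).
∂π/∂p_{Go} = 416 − 10p_{Go} + 4p_{Hop} = 0 ⇒ p_{Go} = 41.6 + 0.4p_{Hop}.
At p_{Hop} = 5: p_{Go} = 41.6 + 0.4·5 = 43.6.

43.6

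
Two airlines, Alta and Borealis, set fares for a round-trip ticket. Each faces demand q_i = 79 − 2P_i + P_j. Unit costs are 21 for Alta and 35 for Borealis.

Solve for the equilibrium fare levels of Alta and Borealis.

42.2, 47.8

Alta's profit: π = (P_{Alta} − 21)(79 − 2P_{Alta} + P_{Borealis}).
∂π/∂P_{Alta} = 121 − 4P_{Alta} + P_{Borealis} = 0 ⇒ P_{Alta} = 30.25 + 0.25P_{Borealis}.
Similarly P_{Borealis} = 37.25 + 0.25P_{Alta}.
Solving the two reaction functions simultaneously: (1 − (0.25)(0.25))P_{Alta} = 30.25 + 0.25·37.25, so 0.9375P_{Alta} = 39.5625 and P_{Alta} = 42.2.
Then P_{Borealis} = 37.25 + 0.25·42.2 = 47.8.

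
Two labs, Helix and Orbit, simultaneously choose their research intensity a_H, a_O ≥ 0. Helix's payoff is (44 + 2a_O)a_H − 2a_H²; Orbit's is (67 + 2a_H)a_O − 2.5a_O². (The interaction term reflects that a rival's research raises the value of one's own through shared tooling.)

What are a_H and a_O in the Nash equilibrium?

22.125, 22.25

Expanding Helix's payoff: 44a_H + 2a_Oa_H − 2a_H².
∂π/∂a_H = 44 + 2a_O − 4a_H = 0, so a_H = 11 + 0.5a_O.
Likewise for Orbit: a_O = 13.4 + 0.4a_H.
Solving the two reaction functions simultaneously: (1 − (0.5)(0.4))a_H = 11 + 0.5·13.4, so 0.8a_H = 17.7 and a_H = 22.125.
Then a_O = 13.4 + 0.4·22.125 = 22.25.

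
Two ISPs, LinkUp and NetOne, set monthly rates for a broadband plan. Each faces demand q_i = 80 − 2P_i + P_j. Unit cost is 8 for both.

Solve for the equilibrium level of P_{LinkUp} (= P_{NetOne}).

LinkUp's profit: π = (P_{LinkUp} − 8)(80 − 2P_{LinkUp} + P_{NetOne}).
∂π/∂P_{LinkUp} = 96 − 4P_{LinkUp} + P_{NetOne} = 0 ⇒ P_{LinkUp} = 24 + 0.25P_{NetOne}.
By symmetry P_{NetOne} = P_{LinkUp}; substituting into the reaction function, 0.75P_{LinkUp} = 24 and P_{LinkUp} = 32.

32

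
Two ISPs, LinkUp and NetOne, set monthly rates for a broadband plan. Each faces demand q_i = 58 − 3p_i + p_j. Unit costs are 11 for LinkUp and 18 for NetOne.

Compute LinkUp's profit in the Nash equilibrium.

LinkUp's profit: π = (p_{LinkUp} − 11)(58 − 3p_{LinkUp} + p_{NetOne}).
∂π/∂p_{LinkUp} = 91 − 6p_{LinkUp} + p_{NetOne} = 0 ⇒ p_{LinkUp} = 91/6 + (1/6)p_{NetOne}.
Similarly p_{NetOne} = 56/3 + (1/6)p_{LinkUp}.
Substituting the second reaction function into the first: p_{LinkUp} = 91/6 + (1/6)(56/3 + (1/6)p_{LinkUp}), which gives (35/36)p_{LinkUp} = 329/18 ⇒ p_{LinkUp} = 18.8.
Then p_{NetOne} = 56/3 + (1/6)·18.8 = 21.8.
q_{LinkUp} = 58 − 3·18.8 + 21.8 = 23.4.
Profit = (18.8 − 11)·23.4 = 182.52.

182.52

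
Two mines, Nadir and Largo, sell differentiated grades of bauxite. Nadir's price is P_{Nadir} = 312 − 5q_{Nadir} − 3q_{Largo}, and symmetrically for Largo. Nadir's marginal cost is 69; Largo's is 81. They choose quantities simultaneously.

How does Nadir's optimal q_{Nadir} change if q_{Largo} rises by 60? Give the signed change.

-18

Mine Nadir's profit: π = q_{Nadir}(312 − 5q_{Nadir} − 3q_{Largo}) − 69q_{Nadir}.
∂π/∂q_{Nadir} = 243 − 10q_{Nadir} − 3q_{Largo} = 0 ⇒ q_{Nadir} = 24.3 − 0.3q_{Largo}.
The reaction-function slope is −0.3, so a 60-unit rise in q_{Largo} moves q_{Nadir} by −0.3 × 60 = −18. Nadir's best response falls — the actions are strategic substitutes.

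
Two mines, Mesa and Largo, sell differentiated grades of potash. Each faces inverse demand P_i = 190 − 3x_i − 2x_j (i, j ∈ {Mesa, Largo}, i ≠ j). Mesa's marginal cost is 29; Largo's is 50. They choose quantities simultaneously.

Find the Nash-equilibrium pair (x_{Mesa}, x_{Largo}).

Mine Mesa's profit: π = x_{Mesa}(190 − 3x_{Mesa} − 2x_{Largo}) − 29x_{Mesa}.
∂π/∂x_{Mesa} = 161 − 6x_{Mesa} − 2x_{Largo} = 0 ⇒ x_{Mesa} = 161/6 − (1/3)x_{Largo}.
Similarly x_{Largo} = 70/3 − (1/3)x_{Mesa}.
Plugging x_{Largo} into Mesa's best response: x_{Mesa} = 161/6 − (1/3)(70/3 − (1/3)x_{Mesa}) ⇒ (8/9)x_{Mesa} = 343/18, so x_{Mesa} = 21.4375.
Then x_{Largo} = 70/3 − (1/3)·21.4375 = 16.1875.

21.4375, 16.1875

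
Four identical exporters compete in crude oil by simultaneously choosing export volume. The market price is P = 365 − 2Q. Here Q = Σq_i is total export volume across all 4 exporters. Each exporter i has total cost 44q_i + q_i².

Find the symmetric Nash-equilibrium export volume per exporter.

A representative exporter's profit is π_i = q_i(365 − 2Q) − 44q_i − q_i², with Q = q_i + Σ_{j≠i} q_j.
First-order condition: 321 − 6q_i − 2Σ_{j≠i} q_j = 0.
In a symmetric equilibrium every exporter chooses the same q, so Σ_{j≠i} q_j = 3q. The condition becomes 321 − 12q = 0, giving q = 321/12 = 26.75.

26.75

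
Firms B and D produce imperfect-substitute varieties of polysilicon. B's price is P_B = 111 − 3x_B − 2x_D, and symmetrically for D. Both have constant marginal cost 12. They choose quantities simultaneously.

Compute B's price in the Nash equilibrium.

Firm B's profit: π = x_B(111 − 3x_B − 2x_D) − 12x_B.
∂π/∂x_B = 99 − 6x_B − 2x_D = 0 ⇒ x_B = 16.5 − (1/3)x_D.
The game is symmetric, so in equilibrium x_D = x_B: the reaction function gives (4/3)x_B = 16.5, hence x_B = 12.375.
P_B = 111 − 3·12.375 − 2·12.375 = 49.125.

49.125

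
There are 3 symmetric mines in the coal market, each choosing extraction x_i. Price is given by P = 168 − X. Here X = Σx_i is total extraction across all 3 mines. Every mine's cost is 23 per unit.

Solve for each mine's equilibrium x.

36.25

A representative mine's profit is π_i = x_i(168 − X) − 23x_i, with X = x_i + Σ_{j≠i} x_j.
First-order condition: 145 − 2x_i − Σ_{j≠i} x_j = 0.
With identical mines, set every x_j = x: then 145 − 2x − 2x = 0, i.e. x = 145/4 = 36.25.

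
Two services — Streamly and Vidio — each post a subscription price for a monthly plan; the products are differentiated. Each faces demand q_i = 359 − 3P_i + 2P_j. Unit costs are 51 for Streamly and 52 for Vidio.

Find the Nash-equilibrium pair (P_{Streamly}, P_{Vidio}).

128.1875, 128.5625

Streamly's profit: π = (P_{Streamly} − 51)(359 − 3P_{Streamly} + 2P_{Vidio}).
∂π/∂P_{Streamly} = 512 − 6P_{Streamly} + 2P_{Vidio} = 0 ⇒ P_{Streamly} = 256/3 + (1/3)P_{Vidio}.
Similarly P_{Vidio} = 515/6 + (1/3)P_{Streamly}.
Substituting the second reaction function into the first: P_{Streamly} = 256/3 + (1/3)(515/6 + (1/3)P_{Streamly}), which gives (8/9)P_{Streamly} = 2051/18 ⇒ P_{Streamly} = 128.1875.
Then P_{Vidio} = 515/6 + (1/3)·128.1875 = 128.5625.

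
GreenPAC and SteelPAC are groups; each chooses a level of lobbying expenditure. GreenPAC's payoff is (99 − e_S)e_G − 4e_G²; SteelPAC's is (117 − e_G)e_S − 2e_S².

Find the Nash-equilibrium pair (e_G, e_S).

Expanding GreenPAC's payoff: 99e_G − e_Se_G − 4e_G².
∂π/∂e_G = 99 − e_S − 8e_G = 0, so e_G = 12.375 − 0.125e_S.
Likewise for SteelPAC: e_S = 29.25 − 0.25e_G.
Solving the two reaction functions simultaneously: (1 − (−0.125)(−0.25))e_G = 12.375 − 0.125·29.25, so (31/32)e_G = 279/32 and e_G = 9.
Then e_S = 29.25 − 0.25·9 = 27.

9, 27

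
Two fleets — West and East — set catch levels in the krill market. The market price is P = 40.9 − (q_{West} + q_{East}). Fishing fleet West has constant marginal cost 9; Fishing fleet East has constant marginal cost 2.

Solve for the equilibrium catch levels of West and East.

Fishing fleet West's profit: π = q_{West}(40.9 − (q_{West} + q_{East})) − 9q_{West}.
∂π/∂q_{West} = 31.9 − 2q_{West} − q_{East} = 0, so q_{West} = 15.95 − 0.5q_{East}.
By the same steps for East: q_{East} = 19.45 − 0.5q_{West}.
Substituting the second reaction function into the first: q_{West} = 15.95 − 0.5(19.45 − 0.5q_{West}), which gives 0.75q_{West} = 6.225 ⇒ q_{West} = 8.3.
Then q_{East} = 19.45 − 0.5·8.3 = 15.3.

8.3, 15.3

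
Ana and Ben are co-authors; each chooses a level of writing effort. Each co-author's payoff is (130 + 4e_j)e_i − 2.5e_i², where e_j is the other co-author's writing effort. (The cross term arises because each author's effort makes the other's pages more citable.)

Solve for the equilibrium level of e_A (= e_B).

Ana's payoff is (130 + 4e_B)e_A − 2.5e_A².
∂π/∂e_A = 130 + 4e_B − 5e_A = 0, so e_A = 26 + 0.8e_B.
Setting e_A = e_B in the reaction function: e_A = 26 + 0.8e_A, so e_A = 26 / 0.2 = 130.

130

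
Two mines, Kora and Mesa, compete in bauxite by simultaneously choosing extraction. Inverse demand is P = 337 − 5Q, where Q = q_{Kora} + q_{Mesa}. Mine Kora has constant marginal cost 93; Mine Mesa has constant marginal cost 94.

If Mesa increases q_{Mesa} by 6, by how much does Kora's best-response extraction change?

-3

Mine Kora's profit: π = q_{Kora}(337 − 5(q_{Kora} + q_{Mesa})) − 93q_{Kora}.
∂π/∂q_{Kora} = 244 − 10q_{Kora} − 5q_{Mesa} = 0, so q_{Kora} = 24.4 − 0.5q_{Mesa}.
The reaction-function slope is −0.5, so a 6-unit rise in q_{Mesa} moves q_{Kora} by −0.5 × 6 = −3. Kora's best response falls — the actions are strategic substitutes.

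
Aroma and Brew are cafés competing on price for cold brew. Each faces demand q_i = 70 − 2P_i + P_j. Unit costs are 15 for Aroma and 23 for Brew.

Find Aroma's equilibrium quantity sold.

38.8

Aroma's profit: π = (P_{Aroma} − 15)(70 − 2P_{Aroma} + P_{Brew}).
∂π/∂P_{Aroma} = 100 − 4P_{Aroma} + P_{Brew} = 0 ⇒ P_{Aroma} = 25 + 0.25P_{Brew}.
Similarly P_{Brew} = 29 + 0.25P_{Aroma}.
Solving the two reaction functions simultaneously: (1 − (0.25)(0.25))P_{Aroma} = 25 + 0.25·29, so 0.9375P_{Aroma} = 32.25 and P_{Aroma} = 34.4.
Then P_{Brew} = 29 + 0.25·34.4 = 37.6.
q_{Aroma} = 70 − 2·34.4 + 37.6 = 38.8.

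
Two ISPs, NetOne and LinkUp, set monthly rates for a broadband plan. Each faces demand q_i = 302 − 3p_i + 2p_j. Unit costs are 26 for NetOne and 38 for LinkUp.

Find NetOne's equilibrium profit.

15229.6875

NetOne's profit: π = (p_{NetOne} − 26)(302 − 3p_{NetOne} + 2p_{LinkUp}).
∂π/∂p_{NetOne} = 380 − 6p_{NetOne} + 2p_{LinkUp} = 0 ⇒ p_{NetOne} = 190/3 + (1/3)p_{LinkUp}.
Similarly p_{LinkUp} = 208/3 + (1/3)p_{NetOne}.
Plugging p_{LinkUp} into NetOne's best response: p_{NetOne} = 190/3 + (1/3)(208/3 + (1/3)p_{NetOne}) ⇒ (8/9)p_{NetOne} = 778/9, so p_{NetOne} = 97.25.
Then p_{LinkUp} = 208/3 + (1/3)·97.25 = 101.75.
q_{NetOne} = 302 − 3·97.25 + 2·101.75 = 213.75.
Profit = (97.25 − 26)·213.75 = 15229.6875.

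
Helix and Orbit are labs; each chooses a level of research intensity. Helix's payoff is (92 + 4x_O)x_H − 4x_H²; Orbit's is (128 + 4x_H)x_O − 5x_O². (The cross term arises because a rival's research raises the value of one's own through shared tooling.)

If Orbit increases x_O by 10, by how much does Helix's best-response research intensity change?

Expanding Helix's payoff: 92x_H + 4x_Ox_H − 4x_H².
∂π/∂x_H = 92 + 4x_O − 8x_H = 0, so x_H = 11.5 + 0.5x_O.
The reaction-function slope is 0.5, so a 10-unit rise in x_O moves x_H by 0.5 × 10 = 5. Helix's best response rises — the actions are strategic complements.

5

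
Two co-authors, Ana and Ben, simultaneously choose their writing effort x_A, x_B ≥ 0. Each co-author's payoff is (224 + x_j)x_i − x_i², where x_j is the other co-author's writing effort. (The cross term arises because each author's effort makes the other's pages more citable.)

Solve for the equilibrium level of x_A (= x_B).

224

Ana's payoff is (224 + x_B)x_A − x_A².
∂π/∂x_A = 224 + x_B − 2x_A = 0, so x_A = 112 + 0.5x_B.
The game is symmetric, so in equilibrium x_B = x_A: the reaction function gives 0.5x_A = 112, hence x_A = 224.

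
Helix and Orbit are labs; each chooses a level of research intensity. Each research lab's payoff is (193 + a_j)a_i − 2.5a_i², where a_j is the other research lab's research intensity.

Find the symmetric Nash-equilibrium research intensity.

Helix's payoff is (193 + a_O)a_H − 2.5a_H².
∂π/∂a_H = 193 + a_O − 5a_H = 0, so a_H = 38.6 + 0.2a_O.
By symmetry a_O = a_H; substituting into the reaction function, 0.8a_H = 38.6 and a_H = 48.25.

48.25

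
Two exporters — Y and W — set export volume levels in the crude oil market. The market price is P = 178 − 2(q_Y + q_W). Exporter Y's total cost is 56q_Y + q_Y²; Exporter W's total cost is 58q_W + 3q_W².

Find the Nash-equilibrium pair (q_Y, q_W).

Exporter Y's profit: π = q_Y(178 − 2(q_Y + q_W)) − 56q_Y − q_Y².
∂π/∂q_Y = 122 − 6q_Y − 2q_W = 0, so q_Y = 61/3 − (1/3)q_W.
For W: ∂π/∂q_W = 120 − 10q_W − 2q_Y = 0 ⇒ q_W = 12 − 0.2q_Y.
Solving the two reaction functions simultaneously: (1 − (−1/3)(−0.2))q_Y = 61/3 − (1/3)·12, so (14/15)q_Y = 49/3 and q_Y = 17.5.
Then q_W = 12 − 0.2·17.5 = 8.5.

17.5, 8.5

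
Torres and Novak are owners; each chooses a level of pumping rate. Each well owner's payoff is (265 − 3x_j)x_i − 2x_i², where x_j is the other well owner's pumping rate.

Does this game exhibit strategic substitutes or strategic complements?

Torres's payoff is (265 − 3x_N)x_T − 2x_T².
∂π/∂x_T = 265 − 3x_N − 4x_T = 0, so x_T = 66.25 − 0.75x_N.
The best-response slope dx_T/dx_N = −0.75 < 0: the reaction function is downward-sloping, so the choices are strategic substitutes.

strategic substitutes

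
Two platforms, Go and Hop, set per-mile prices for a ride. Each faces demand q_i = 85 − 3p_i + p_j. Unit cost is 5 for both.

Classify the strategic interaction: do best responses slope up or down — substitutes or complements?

Go's profit: π = (p_{Go} − 5)(85 − 3p_{Go} + p_{Hop}).
∂π/∂p_{Go} = 100 − 6p_{Go} + p_{Hop} = 0 ⇒ p_{Go} = 50/3 + (1/6)p_{Hop}.
The best-response slope dp_{Go}/dp_{Hop} = 1/6 > 0: the reaction function is upward-sloping, so the choices are strategic complements.

strategic complements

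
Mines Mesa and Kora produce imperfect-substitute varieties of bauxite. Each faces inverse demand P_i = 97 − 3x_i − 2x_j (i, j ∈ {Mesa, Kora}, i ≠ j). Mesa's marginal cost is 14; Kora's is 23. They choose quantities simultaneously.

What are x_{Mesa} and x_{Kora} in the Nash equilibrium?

Mine Mesa's profit: π = x_{Mesa}(97 − 3x_{Mesa} − 2x_{Kora}) − 14x_{Mesa}.
∂π/∂x_{Mesa} = 83 − 6x_{Mesa} − 2x_{Kora} = 0 ⇒ x_{Mesa} = 83/6 − (1/3)x_{Kora}.
Similarly x_{Kora} = 37/3 − (1/3)x_{Mesa}.
Substituting the second reaction function into the first: x_{Mesa} = 83/6 − (1/3)(37/3 − (1/3)x_{Mesa}), which gives (8/9)x_{Mesa} = 175/18 ⇒ x_{Mesa} = 10.9375.
Then x_{Kora} = 37/3 − (1/3)·10.9375 = 8.6875.

10.9375, 8.6875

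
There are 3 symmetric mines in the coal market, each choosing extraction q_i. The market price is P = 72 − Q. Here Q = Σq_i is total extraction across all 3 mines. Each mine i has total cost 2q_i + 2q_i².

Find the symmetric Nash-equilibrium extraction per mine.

A representative mine's profit is π_i = q_i(72 − Q) − 2q_i − 2q_i², with Q = q_i + Σ_{j≠i} q_j.
First-order condition: 70 − 6q_i − Σ_{j≠i} q_j = 0.
With identical mines, set every q_j = q: then 70 − 6q − 2q = 0, i.e. q = 70/8 = 8.75.

8.75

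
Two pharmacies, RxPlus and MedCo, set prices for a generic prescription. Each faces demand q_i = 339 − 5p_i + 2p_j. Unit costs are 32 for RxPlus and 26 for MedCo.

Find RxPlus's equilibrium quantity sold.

148.75

RxPlus's profit: π = (p_{RxPlus} − 32)(339 − 5p_{RxPlus} + 2p_{MedCo}).
∂π/∂p_{RxPlus} = 499 − 10p_{RxPlus} + 2p_{MedCo} = 0 ⇒ p_{RxPlus} = 49.9 + 0.2p_{MedCo}.
Similarly p_{MedCo} = 46.9 + 0.2p_{RxPlus}.
Substituting the second reaction function into the first: p_{RxPlus} = 49.9 + 0.2(46.9 + 0.2p_{RxPlus}), which gives 0.96p_{RxPlus} = 59.28 ⇒ p_{RxPlus} = 61.75.
Then p_{MedCo} = 46.9 + 0.2·61.75 = 59.25.
q_{RxPlus} = 339 − 5·61.75 + 2·59.25 = 148.75.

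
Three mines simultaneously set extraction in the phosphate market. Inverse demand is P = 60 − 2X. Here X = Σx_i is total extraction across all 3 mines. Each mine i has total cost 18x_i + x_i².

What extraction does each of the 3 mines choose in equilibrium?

A representative mine's profit is π_i = x_i(60 − 2X) − 18x_i − x_i², with X = x_i + Σ_{j≠i} x_j.
First-order condition: 42 − 6x_i − 2Σ_{j≠i} x_j = 0.
Imposing symmetry (x_j = x for all j) turns Σ_{j≠i} x_j into 2x, so 42 = 10x and x = 4.2.

4.2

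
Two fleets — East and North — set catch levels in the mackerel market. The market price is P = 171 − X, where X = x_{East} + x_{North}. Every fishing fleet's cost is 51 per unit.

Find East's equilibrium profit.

Fishing fleet East's profit: π = x_{East}(171 − (x_{East} + x_{North})) − 51x_{East}.
∂π/∂x_{East} = 120 − 2x_{East} − x_{North} = 0, so x_{East} = 60 − 0.5x_{North}.
The game is symmetric, so in equilibrium x_{North} = x_{East}: the reaction function gives 1.5x_{East} = 60, hence x_{East} = 40.
Price P = 171 − 80 = 91.
East's profit: (91 − 51)·40 = 1600.

1600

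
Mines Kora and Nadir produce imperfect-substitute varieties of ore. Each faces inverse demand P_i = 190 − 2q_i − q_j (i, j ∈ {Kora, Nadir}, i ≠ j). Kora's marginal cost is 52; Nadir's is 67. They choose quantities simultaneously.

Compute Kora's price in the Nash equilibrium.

109.2

Mine Kora's profit: π = q_{Kora}(190 − 2q_{Kora} − q_{Nadir}) − 52q_{Kora}.
∂π/∂q_{Kora} = 138 − 4q_{Kora} − q_{Nadir} = 0 ⇒ q_{Kora} = 34.5 − 0.25q_{Nadir}.
Similarly q_{Nadir} = 30.75 − 0.25q_{Kora}.
Solving the two reaction functions simultaneously: (1 − (−0.25)(−0.25))q_{Kora} = 34.5 − 0.25·30.75, so 0.9375q_{Kora} = 26.8125 and q_{Kora} = 28.6.
Then q_{Nadir} = 30.75 − 0.25·28.6 = 23.6.
P_{Kora} = 190 − 2·28.6 − 23.6 = 109.2.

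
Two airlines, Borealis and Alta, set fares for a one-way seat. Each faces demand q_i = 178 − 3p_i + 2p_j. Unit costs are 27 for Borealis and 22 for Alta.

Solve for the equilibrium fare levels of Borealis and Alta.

63.8125, 61.9375

Borealis's profit: π = (p_{Borealis} − 27)(178 − 3p_{Borealis} + 2p_{Alta}).
∂π/∂p_{Borealis} = 259 − 6p_{Borealis} + 2p_{Alta} = 0 ⇒ p_{Borealis} = 259/6 + (1/3)p_{Alta}.
Similarly p_{Alta} = 122/3 + (1/3)p_{Borealis}.
Plugging p_{Alta} into Borealis's best response: p_{Borealis} = 259/6 + (1/3)(122/3 + (1/3)p_{Borealis}) ⇒ (8/9)p_{Borealis} = 1021/18, so p_{Borealis} = 63.8125.
Then p_{Alta} = 122/3 + (1/3)·63.8125 = 61.9375.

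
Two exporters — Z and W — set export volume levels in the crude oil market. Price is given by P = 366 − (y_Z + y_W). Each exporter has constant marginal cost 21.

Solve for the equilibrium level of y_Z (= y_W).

Exporter Z's profit: π = y_Z(366 − (y_Z + y_W)) − 21y_Z.
∂π/∂y_Z = 345 − 2y_Z − y_W = 0, so y_Z = 172.5 − 0.5y_W.
Setting y_Z = y_W in the reaction function: y_Z = 172.5 − 0.5y_Z, so y_Z = 172.5 / 1.5 = 115.

115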